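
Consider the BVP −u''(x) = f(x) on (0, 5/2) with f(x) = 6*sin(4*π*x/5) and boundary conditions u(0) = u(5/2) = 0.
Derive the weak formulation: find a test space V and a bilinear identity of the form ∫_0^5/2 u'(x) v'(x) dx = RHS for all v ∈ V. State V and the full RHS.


V = H^1_0(0, 5/2) (so v(0) = v(5/2) = 0); weak form: ∫_0^5/2 u'v' dx = ∫_0^5/2 (6*sin(4*π*x/5)) v dx for all v ∈ V.

Multiply both sides by a test function v and integrate from 0 to 5/2:
  ∫_0^5/2 −u''(x) v(x) dx = ∫_0^5/2 f(x) v(x) dx.
Integrate the LHS by parts once:
  ∫_0^5/2 −u'' v dx = −[u'(x) v(x)]_0^5/2 + ∫_0^5/2 u'(x) v'(x) dx.
Thus ∫_0^5/2 u'(x) v'(x) dx = ∫_0^5/2 f(x) v(x) dx + [u'(x) v(x)]_0^5/2.
Choose V so that boundary terms are either known or forced to vanish.
u is Dirichlet: u(0) = u(5/2) = 0. Let V = H^1_0(0, 5/2); then v(0) = v(5/2) = 0, and [u' v]_0^5/2 = 0.
Weak formulation: find u (satisfying any essential BC) such that ∫_0^5/2 u'(x) v'(x) dx = ∫_0^5/2 f v dx for all v ∈ V.
Substituting f(x) = 6*sin(4*π*x/5), the right-hand side is ∫_0^5/2 (6*sin(4*π*x/5)) v dx.


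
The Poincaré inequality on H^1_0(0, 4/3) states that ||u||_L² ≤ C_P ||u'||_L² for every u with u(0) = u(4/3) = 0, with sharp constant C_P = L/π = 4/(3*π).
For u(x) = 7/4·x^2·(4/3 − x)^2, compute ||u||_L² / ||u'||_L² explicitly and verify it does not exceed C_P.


||u||_L² / ||u'||_L² = 2*sqrt(3)/9 < C_P = 4/(3*π).

u(x) = 7/4·x^2·(4/3 − x)^2, so u'(x) = 7*x*(3*x - 4)*(3*x - 2)/9.
u(x) = 7/4·x^2·(4/3 − x)^2 vanishes at x = 0 and x = 4/3, so u ∈ H^1_0(0, 4/3). Differentiate via the product rule and integrate the resulting polynomials term by term.
  ∫_0^4/3 u² dx = ∫_0^4/3 (49*x^8/16 - 49*x^7/3 + 98*x^6/3 - 784*x^5/27 + 784*x^4/81) dx. Term by term:
    ∫_0^4/3 49*x^8/16 dx = 802816/177147;  ∫_0^4/3 -49*x^7/3 dx = -401408/19683;  ∫_0^4/3 98*x^6/3 dx = 229376/6561;
    ∫_0^4/3 -784*x^5/27 dx = -1605632/59049;  ∫_0^4/3 784*x^4/81 dx = 802816/98415.
  Sum: 802816/177147 − 401408/19683 + 229376/6561 − 1605632/59049 + 802816/98415 = 57344/885735.
  ∫_0^4/3 (u')² dx = ∫_0^4/3 (49*x^6 - 196*x^5 + 2548*x^4/9 - 1568*x^3/9 + 3136*x^2/81) dx. Term by term:
    ∫_0^4/3 49*x^6 dx = 114688/2187;  ∫_0^4/3 -196*x^5 dx = -401408/2187;  ∫_0^4/3 2548*x^4/9 dx = 2609152/10935;
    ∫_0^4/3 -1568*x^3/9 dx = -100352/729;  ∫_0^4/3 3136*x^2/81 dx = 200704/6561.
  Sum: 114688/2187 − 401408/2187 + 2609152/10935 − 100352/729 + 200704/6561 = 14336/32805.
∫_0^4/3 u² dx = 57344/885735, so ||u||_L² = 64*sqrt(210)/3645.
∫_0^4/3 (u')² dx = 14336/32805, so ||u'||_L² = 32*sqrt(70)/405.
Ratio ||u||_L² / ||u'||_L² = 2*sqrt(3)/9.
Sharp Poincaré constant on H^1_0(0, 4/3) is C_P = L/π = 4/(3*π), achieved by sin(3*π/4·x).
A polynomial bump cannot attain the sharp Poincaré constant (only the first sine eigenfunction does), so the ratio is strictly less than C_P, consistent with ||u||_L² ≤ C_P ||u'||_L².


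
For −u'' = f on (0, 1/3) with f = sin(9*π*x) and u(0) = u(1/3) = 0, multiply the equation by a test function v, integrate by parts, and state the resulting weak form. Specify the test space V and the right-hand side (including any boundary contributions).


V = H^1_0(0, 1/3) (so v(0) = v(1/3) = 0); weak form: ∫_0^1/3 u'v' dx = ∫_0^1/3 (sin(9*π*x)) v dx for all v ∈ V.

Multiply both sides by a test function v and integrate from 0 to 1/3:
  ∫_0^1/3 −u''(x) v(x) dx = ∫_0^1/3 f(x) v(x) dx.
Integrate the LHS by parts once:
  ∫_0^1/3 −u'' v dx = −[u'(x) v(x)]_0^1/3 + ∫_0^1/3 u'(x) v'(x) dx.
Thus ∫_0^1/3 u'(x) v'(x) dx = ∫_0^1/3 f(x) v(x) dx + [u'(x) v(x)]_0^1/3.
Choose V so that boundary terms are either known or forced to vanish.
u is Dirichlet: u(0) = u(1/3) = 0. Let V = H^1_0(0, 1/3); then v(0) = v(1/3) = 0, and [u' v]_0^1/3 = 0.
Weak formulation: find u (satisfying any essential BC) such that ∫_0^1/3 u'(x) v'(x) dx = ∫_0^1/3 f v dx for all v ∈ V.
Substituting f(x) = sin(9*π*x), the right-hand side is ∫_0^1/3 (sin(9*π*x)) v dx.


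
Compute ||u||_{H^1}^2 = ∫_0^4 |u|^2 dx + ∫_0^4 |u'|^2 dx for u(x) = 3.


||u||_{H^1}^2 = 36

The H^1 norm (squared) on an interval (0, L) is
  ||u||_{H^1}^2 = ∫_0^L u(x)^2 dx + ∫_0^L u'(x)^2 dx.
Compute u'(x) = 0.
Then u(x)^2 = 9 and u'(x)^2 = 0.
Integrate each monomial from 0 to 4 using ∫_0^4 c·x^n dx = c·4^(n+1)/(n+1):
  ∫_0^4 u(x)^2 dx = ∫_0^4 (9) dx. Term by term:
    ∫_0^4 9 dx = 36.
  ∫_0^4 u'(x)^2 dx = ∫_0^4 (0) dx. Term by term:
    ∫_0^4 0 dx = 0.
Adding: ||u||_{H^1}^2 = 36 + 0 = 36.


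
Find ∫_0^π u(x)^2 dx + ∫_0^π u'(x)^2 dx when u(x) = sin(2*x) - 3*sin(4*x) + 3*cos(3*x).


||u||_{H^1(0,π)}^2 = -1776/7 + 124*π

u'(x) = -9*sin(3*x) + 2*cos(2*x) - 12*cos(4*x).
Expand u² and (u')² and integrate term by term on (0, π), using: for integers n ≥ 1, ∫_0^π sin²(nx) dx = ∫_0^π cos²(nx) dx = π/2; for n ≠ n', ∫_0^π sin(nx)sin(n'x) dx = ∫_0^π cos(nx)cos(n'x) dx = 0; and by product-to-sum, ∫_0^π sin(nx)cos(n'x) dx = ½∫_0^π [sin((n+n')x) + sin((n−n')x)] dx, which is 0 when n+n' is even and 2n/(n²−n'²) when n+n' is odd (it need not vanish on (0, π)).
  u² squared terms: (-3)²·∫sin(4x)² dx = 9·π/2 = 9*π/2;  (3)²·∫cos(3x)² dx = 9·π/2 = 9*π/2;  (1)²·∫sin(2x)² dx = 1·π/2 = π/2.
  u² cross terms: 2·(-3)·(3)·∫sin(4x)·cos(3x) dx = -18·(8/7) = -144/7;  2·(-3)·(1)·∫sin(4x)·sin(2x) dx = -6·(0) = 0;  2·(3)·(1)·∫cos(3x)·sin(2x) dx = 6·(-4/5) = -24/5.
  So ∫_0^π u² dx = 9*π/2 + 9*π/2 + π/2 − 144/7 + 0 − 24/5 = -888/35 + 19*π/2.
  (u')² squared terms: (-12)²·∫cos(4x)² dx = 144·π/2 = 72*π;  (-9)²·∫sin(3x)² dx = 81·π/2 = 81*π/2;  (2)²·∫cos(2x)² dx = 4·π/2 = 2*π.
  (u')² cross terms: 2·(-12)·(-9)·∫cos(4x)·sin(3x) dx = 216·(-6/7) = -1296/7;  2·(-12)·(2)·∫cos(4x)·cos(2x) dx = -48·(0) = 0;  2·(-9)·(2)·∫sin(3x)·cos(2x) dx = -36·(6/5) = -216/5.
  So ∫_0^π (u')² dx = 72*π + 81*π/2 + 2*π − 1296/7 + 0 − 216/5 = -7992/35 + 229*π/2.
||u||_{H^1}^2 = (-888/35 + 19*π/2) + (-7992/35 + 229*π/2) = -1776/7 + 124*π.


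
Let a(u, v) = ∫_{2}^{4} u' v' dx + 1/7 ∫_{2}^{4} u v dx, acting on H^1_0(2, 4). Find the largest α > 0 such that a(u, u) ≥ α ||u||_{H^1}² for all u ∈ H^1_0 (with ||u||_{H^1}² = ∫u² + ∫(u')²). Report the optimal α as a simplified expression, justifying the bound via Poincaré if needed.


α = (4/7 + π^2)/(4 + π^2)

Coercivity of a(·,·) on H^1_0(2, 4) means a(u, u) ≥ α ||u||_{H^1}² for every u ∈ H^1_0.
The interval has length L = 2, and Poincaré/coercivity depend only on L. Here a(u, u) = ∫(u')² + (1/7)·∫u².
Here 0 < c = 1/7 < 1. The condition a(u,u) ≥ α||u||_{H^1}² reads (1−α)∫(u')² ≥ (α−c)∫u². Any admissible α is ≤ 1 (rapidly oscillating u have ∫u²/∫(u')² → 0), and α = 1 would force 0 ≥ (1−c)∫u², impossible since c < 1; so 1−α > 0. By the sharp Poincaré inequality on H^1_0 of an interval of length L, ∫(u')² ≥ (π/L)²∫u² with equality for the first sine mode sin(π(x−x₀)/L) (x₀ the left endpoint), so the inequality holds for all u iff (1−α)(π/L)² ≥ α − c, i.e. α ≤ ((π/L)² + c)/((π/L)² + 1) = (1 + c(L/π)²)/(1 + (L/π)²). With (π/L)² = π^2/4 and c = 1/7, the largest admissible constant is α = ((π/L)² + c)/((π/L)² + 1).
Simplifying, α = (4/7 + π^2)/(4 + π^2).


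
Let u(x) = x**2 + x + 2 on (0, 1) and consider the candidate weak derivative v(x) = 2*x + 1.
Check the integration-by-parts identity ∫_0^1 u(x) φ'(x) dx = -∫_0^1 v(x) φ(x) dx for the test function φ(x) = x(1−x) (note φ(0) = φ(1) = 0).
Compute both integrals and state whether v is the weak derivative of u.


LHS = -1/3, RHS = -1/3. Yes, v = u' weakly.

u(x) = x**2 + x + 2, classical derivative u'(x) = 2*x + 1.
φ(x) = x(1−x), so φ'(x) = 1 - 2*x.
Note φ(0) = φ(1) = 0, so the boundary term u·φ vanishes.
LHS = ∫_0^1 u(x) φ'(x) dx = ∫_0^1 (-2*x^3 - x^2 - 3*x + 2) dx. Term by term:
  ∫_0^1 -2*x^3 dx = -1/2;  ∫_0^1 -x^2 dx = -1/3;  ∫_0^1 -3*x dx = -3/2;
  ∫_0^1 2 dx = 2.
Sum: -1/2 − 1/3 − 3/2 + 2 = -1/3.
So LHS = -1/3.
∫_0^1 v(x) φ(x) dx = ∫_0^1 (-2*x^3 + x^2 + x) dx. Term by term:
  ∫_0^1 -2*x^3 dx = -1/2;  ∫_0^1 x^2 dx = 1/3;  ∫_0^1 x dx = 1/2.
Sum: -1/2 + 1/3 + 1/2 = 1/3.
So RHS = -∫_0^1 v(x) φ(x) dx = -1/3.
LHS = RHS, so the identity holds for this test φ.
Moreover u is smooth here and v(x) = u'(x) = 2*x + 1 pointwise, so the identity holds for every test function. Hence v is the weak derivative of u.


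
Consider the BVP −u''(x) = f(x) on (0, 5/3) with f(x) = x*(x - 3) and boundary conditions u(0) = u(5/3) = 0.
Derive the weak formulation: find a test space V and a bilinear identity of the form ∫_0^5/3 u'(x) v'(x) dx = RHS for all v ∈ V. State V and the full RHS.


V = H^1_0(0, 5/3) (so v(0) = v(5/3) = 0); weak form: ∫_0^5/3 u'v' dx = ∫_0^5/3 (x*(x - 3)) v dx for all v ∈ V.

Multiply both sides by a test function v and integrate from 0 to 5/3:
  ∫_0^5/3 −u''(x) v(x) dx = ∫_0^5/3 f(x) v(x) dx.
Integrate the LHS by parts once:
  ∫_0^5/3 −u'' v dx = −[u'(x) v(x)]_0^5/3 + ∫_0^5/3 u'(x) v'(x) dx.
Thus ∫_0^5/3 u'(x) v'(x) dx = ∫_0^5/3 f(x) v(x) dx + [u'(x) v(x)]_0^5/3.
Choose V so that boundary terms are either known or forced to vanish.
u is Dirichlet: u(0) = u(5/3) = 0. Let V = H^1_0(0, 5/3); then v(0) = v(5/3) = 0, and [u' v]_0^5/3 = 0.
Weak formulation: find u (satisfying any essential BC) such that ∫_0^5/3 u'(x) v'(x) dx = ∫_0^5/3 f v dx for all v ∈ V.
Substituting f(x) = x*(x - 3), the right-hand side is ∫_0^5/3 (x*(x - 3)) v dx.


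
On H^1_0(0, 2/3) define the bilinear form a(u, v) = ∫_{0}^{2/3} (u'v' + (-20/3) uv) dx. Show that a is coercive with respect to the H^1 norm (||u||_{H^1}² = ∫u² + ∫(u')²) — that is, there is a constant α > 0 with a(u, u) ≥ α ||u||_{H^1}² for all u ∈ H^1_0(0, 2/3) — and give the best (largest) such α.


α = (-80 + 27*π^2)/(3*(4 + 9*π^2))

Coercivity of a(·,·) on H^1_0(0, 2/3) means a(u, u) ≥ α ||u||_{H^1}² for every u ∈ H^1_0.
The interval has length L = 2/3, and Poincaré/coercivity depend only on L. Here a(u, u) = ∫(u')² + (-20/3)·∫u².
Here c = -20/3 < 0 with |c| < (π/L)² = 9*π^2/4, so coercivity still holds. The condition a(u,u) ≥ α||u||_{H^1}² reads (1−α)∫(u')² ≥ (α−c)∫u². Any admissible α is ≤ 1 (rapidly oscillating u have ∫u²/∫(u')² → 0), and α = 1 would force 0 ≥ (1−c)∫u², impossible since c < 1; so 1−α > 0. By the sharp Poincaré inequality on H^1_0 of an interval of length L, ∫(u')² ≥ (π/L)²∫u² with equality for the first sine mode sin(π(x−x₀)/L) (x₀ the left endpoint), so the inequality holds for all u iff (1−α)(π/L)² ≥ α − c, i.e. α ≤ ((π/L)² + c)/((π/L)² + 1) = (1 + c(L/π)²)/(1 + (L/π)²). (Direct route, valid since c ≤ 0: Poincaré gives c∫u² ≥ c(L/π)²∫(u')², so a(u,u) ≥ (1 + c(L/π)²)∫(u')², while ||u||_{H^1}² ≤ (1 + (L/π)²)∫(u')²; dividing yields the same α.) With (π/L)² = 9*π^2/4 and c = -20/3, the largest admissible constant is α = ((π/L)² + c)/((π/L)² + 1).
Simplifying, α = (-80 + 27*π^2)/(3*(4 + 9*π^2)).


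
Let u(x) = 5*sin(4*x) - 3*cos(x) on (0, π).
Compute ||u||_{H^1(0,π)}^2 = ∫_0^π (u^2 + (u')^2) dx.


||u||_{H^1(0,π)}^2 = -32 + 443*π/2

u'(x) = 3*sin(x) + 20*cos(4*x).
Expand u² and (u')² and integrate term by term on (0, π), using: for integers n ≥ 1, ∫_0^π sin²(nx) dx = ∫_0^π cos²(nx) dx = π/2; for n ≠ n', ∫_0^π sin(nx)sin(n'x) dx = ∫_0^π cos(nx)cos(n'x) dx = 0; and by product-to-sum, ∫_0^π sin(nx)cos(n'x) dx = ½∫_0^π [sin((n+n')x) + sin((n−n')x)] dx, which is 0 when n+n' is even and 2n/(n²−n'²) when n+n' is odd (it need not vanish on (0, π)).
  u² squared terms: (-3)²·∫cos(x)² dx = 9·π/2 = 9*π/2;  (5)²·∫sin(4x)² dx = 25·π/2 = 25*π/2.
  u² cross terms: 2·(-3)·(5)·∫cos(x)·sin(4x) dx = -30·(8/15) = -16.
  So ∫_0^π u² dx = 9*π/2 + 25*π/2 − 16 = -16 + 17*π.
  (u')² squared terms: (3)²·∫sin(x)² dx = 9·π/2 = 9*π/2;  (20)²·∫cos(4x)² dx = 400·π/2 = 200*π.
  (u')² cross terms: 2·(3)·(20)·∫sin(x)·cos(4x) dx = 120·(-2/15) = -16.
  So ∫_0^π (u')² dx = 9*π/2 + 200*π − 16 = -16 + 409*π/2.
||u||_{H^1}^2 = (-16 + 17*π) + (-16 + 409*π/2) = -32 + 443*π/2.


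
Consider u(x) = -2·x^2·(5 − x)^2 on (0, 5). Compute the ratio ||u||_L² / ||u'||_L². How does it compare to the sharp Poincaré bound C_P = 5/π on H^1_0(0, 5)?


||u||_L² / ||u'||_L² = 5*sqrt(3)/6 < C_P = 5/π.

u(x) = -2·x^2·(5 − x)^2, so u'(x) = 4*x*(x*(5 - x) - (x - 5)^2).
u(x) = -2·x^2·(5 − x)^2 vanishes at x = 0 and x = 5, so u ∈ H^1_0(0, 5). Differentiate via the product rule and integrate the resulting polynomials term by term.
  ∫_0^5 u² dx = ∫_0^5 (4*x^8 - 80*x^7 + 600*x^6 - 2000*x^5 + 2500*x^4) dx. Term by term:
    ∫_0^5 4*x^8 dx = 7812500/9;  ∫_0^5 -80*x^7 dx = -3906250;  ∫_0^5 600*x^6 dx = 46875000/7;
    ∫_0^5 -2000*x^5 dx = -15625000/3;  ∫_0^5 2500*x^4 dx = 1562500.
  Sum: 7812500/9 − 3906250 + 46875000/7 − 15625000/3 + 1562500 = 781250/63.
  ∫_0^5 (u')² dx = ∫_0^5 (64*x^6 - 960*x^5 + 5200*x^4 - 12000*x^3 + 10000*x^2) dx. Term by term:
    ∫_0^5 64*x^6 dx = 5000000/7;  ∫_0^5 -960*x^5 dx = -2500000;  ∫_0^5 5200*x^4 dx = 3250000;
    ∫_0^5 -12000*x^3 dx = -1875000;  ∫_0^5 10000*x^2 dx = 1250000/3.
  Sum: 5000000/7 − 2500000 + 3250000 − 1875000 + 1250000/3 = 125000/21.
∫_0^5 u² dx = 781250/63, so ||u||_L² = 625*sqrt(14)/21.
∫_0^5 (u')² dx = 125000/21, so ||u'||_L² = 250*sqrt(42)/21.
Ratio ||u||_L² / ||u'||_L² = 5*sqrt(3)/6.
Sharp Poincaré constant on H^1_0(0, 5) is C_P = L/π = 5/π, achieved by sin(π/5·x).
A polynomial bump cannot attain the sharp Poincaré constant (only the first sine eigenfunction does), so the ratio is strictly less than C_P, consistent with ||u||_L² ≤ C_P ||u'||_L².


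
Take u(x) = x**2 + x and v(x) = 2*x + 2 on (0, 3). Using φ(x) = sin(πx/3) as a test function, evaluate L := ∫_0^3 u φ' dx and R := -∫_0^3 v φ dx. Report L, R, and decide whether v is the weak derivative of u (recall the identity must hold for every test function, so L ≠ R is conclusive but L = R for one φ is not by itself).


LHS = -24/π, RHS = -30/π. No, v is not the weak derivative of u.

u(x) = x**2 + x, classical derivative u'(x) = 2*x + 1.
φ(x) = sin(πx/3), so φ'(x) = π*cos(π*x/3)/3.
Note φ(0) = φ(3) = 0, so the boundary term u·φ vanishes.
LHS = ∫_0^3 u(x) φ'(x) dx = ∫_0^3 (π*x^2*cos(π*x/3)/3 + π*x*cos(π*x/3)/3) dx. Term by term:
  ∫_0^3 π*x*cos(π*x/3)/3 dx = -6/π;  ∫_0^3 π*x^2*cos(π*x/3)/3 dx = -18/π.
Sum: -6/π − 18/π = -24/π.
So LHS = -24/π.
∫_0^3 v(x) φ(x) dx = ∫_0^3 (2*x*sin(π*x/3) + 2*sin(π*x/3)) dx. Term by term:
  ∫_0^3 2*sin(π*x/3) dx = 12/π;  ∫_0^3 2*x*sin(π*x/3) dx = 18/π.
Sum: 12/π + 18/π = 30/π.
So RHS = -∫_0^3 v(x) φ(x) dx = -30/π.
LHS − RHS = 6/π ≠ 0, so the identity fails.
(For a valid weak derivative the identity must hold for EVERY test function, in particular this one. The failure shows v is NOT the weak derivative of u.)
Correct weak derivative would be u'(x) = 2*x + 1.


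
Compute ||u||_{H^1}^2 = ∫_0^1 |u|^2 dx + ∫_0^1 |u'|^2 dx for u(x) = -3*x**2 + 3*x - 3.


||u||_{H^1}^2 = 93/10

The H^1 norm (squared) on an interval (0, L) is
  ||u||_{H^1}^2 = ∫_0^L u(x)^2 dx + ∫_0^L u'(x)^2 dx.
Compute u'(x) = 3 - 6*x.
Then u(x)^2 = 9*x**4 - 18*x**3 + 27*x**2 - 18*x + 9 and u'(x)^2 = 36*x**2 - 36*x + 9.
Integrate each monomial from 0 to 1 using ∫_0^1 c·x^n dx = c·1^(n+1)/(n+1):
  ∫_0^1 u(x)^2 dx = ∫_0^1 (9*x^4 - 18*x^3 + 27*x^2 - 18*x + 9) dx. Term by term:
    ∫_0^1 9*x^4 dx = 9/5;  ∫_0^1 -18*x^3 dx = -9/2;  ∫_0^1 27*x^2 dx = 9;
    ∫_0^1 -18*x dx = -9;  ∫_0^1 9 dx = 9.
  Sum: 9/5 − 9/2 + 9 − 9 + 9 = 63/10.
  ∫_0^1 u'(x)^2 dx = ∫_0^1 (36*x^2 - 36*x + 9) dx. Term by term:
    ∫_0^1 36*x^2 dx = 12;  ∫_0^1 -36*x dx = -18;  ∫_0^1 9 dx = 9.
  Sum: 12 − 18 + 9 = 3.
Adding: ||u||_{H^1}^2 = 63/10 + 3 = 93/10.


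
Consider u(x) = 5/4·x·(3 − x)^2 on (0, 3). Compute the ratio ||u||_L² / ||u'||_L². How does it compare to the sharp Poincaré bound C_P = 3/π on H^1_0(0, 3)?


||u||_L² / ||u'||_L² = 3*sqrt(14)/14 < C_P = 3/π.

u(x) = 5/4·x·(3 − x)^2, so u'(x) = 15*(x - 3)*(x - 1)/4.
u(x) = 5/4·x·(3 − x)^2 vanishes at x = 0 and x = 3, so u ∈ H^1_0(0, 3). Differentiate via the product rule and integrate the resulting polynomials term by term.
  ∫_0^3 u² dx = ∫_0^3 (25*x^6/16 - 75*x^5/4 + 675*x^4/8 - 675*x^3/4 + 2025*x^2/16) dx. Term by term:
    ∫_0^3 25*x^6/16 dx = 54675/112;  ∫_0^3 -75*x^5/4 dx = -18225/8;  ∫_0^3 675*x^4/8 dx = 32805/8;
    ∫_0^3 -675*x^3/4 dx = -54675/16;  ∫_0^3 2025*x^2/16 dx = 18225/16.
  Sum: 54675/112 − 18225/8 + 32805/8 − 54675/16 + 18225/16 = 3645/112.
  ∫_0^3 (u')² dx = ∫_0^3 (225*x^4/16 - 225*x^3/2 + 2475*x^2/8 - 675*x/2 + 2025/16) dx. Term by term:
    ∫_0^3 225*x^4/16 dx = 10935/16;  ∫_0^3 -225*x^3/2 dx = -18225/8;  ∫_0^3 2475*x^2/8 dx = 22275/8;
    ∫_0^3 -675*x/2 dx = -6075/4;  ∫_0^3 2025/16 dx = 6075/16.
  Sum: 10935/16 − 18225/8 + 22275/8 − 6075/4 + 6075/16 = 405/8.
∫_0^3 u² dx = 3645/112, so ||u||_L² = 27*sqrt(35)/28.
∫_0^3 (u')² dx = 405/8, so ||u'||_L² = 9*sqrt(10)/4.
Ratio ||u||_L² / ||u'||_L² = 3*sqrt(14)/14.
Sharp Poincaré constant on H^1_0(0, 3) is C_P = L/π = 3/π, achieved by sin(π/3·x).
A polynomial bump cannot attain the sharp Poincaré constant (only the first sine eigenfunction does), so the ratio is strictly less than C_P, consistent with ||u||_L² ≤ C_P ||u'||_L².


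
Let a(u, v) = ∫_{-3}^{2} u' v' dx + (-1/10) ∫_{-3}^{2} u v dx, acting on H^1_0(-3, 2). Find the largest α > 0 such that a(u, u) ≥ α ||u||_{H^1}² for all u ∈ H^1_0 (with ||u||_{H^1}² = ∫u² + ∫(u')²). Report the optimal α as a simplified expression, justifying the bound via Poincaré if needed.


α = (-5/2 + π^2)/(π^2 + 25)

Coercivity of a(·,·) on H^1_0(-3, 2) means a(u, u) ≥ α ||u||_{H^1}² for every u ∈ H^1_0.
The interval has length L = 5, and Poincaré/coercivity depend only on L. Here a(u, u) = ∫(u')² + (-1/10)·∫u².
Here c = -1/10 < 0 with |c| < (π/L)² = π^2/25, so coercivity still holds. The condition a(u,u) ≥ α||u||_{H^1}² reads (1−α)∫(u')² ≥ (α−c)∫u². Any admissible α is ≤ 1 (rapidly oscillating u have ∫u²/∫(u')² → 0), and α = 1 would force 0 ≥ (1−c)∫u², impossible since c < 1; so 1−α > 0. By the sharp Poincaré inequality on H^1_0 of an interval of length L, ∫(u')² ≥ (π/L)²∫u² with equality for the first sine mode sin(π(x−x₀)/L) (x₀ the left endpoint), so the inequality holds for all u iff (1−α)(π/L)² ≥ α − c, i.e. α ≤ ((π/L)² + c)/((π/L)² + 1) = (1 + c(L/π)²)/(1 + (L/π)²). (Direct route, valid since c ≤ 0: Poincaré gives c∫u² ≥ c(L/π)²∫(u')², so a(u,u) ≥ (1 + c(L/π)²)∫(u')², while ||u||_{H^1}² ≤ (1 + (L/π)²)∫(u')²; dividing yields the same α.) With (π/L)² = π^2/25 and c = -1/10, the largest admissible constant is α = ((π/L)² + c)/((π/L)² + 1).
Simplifying, α = (-5/2 + π^2)/(π^2 + 25).


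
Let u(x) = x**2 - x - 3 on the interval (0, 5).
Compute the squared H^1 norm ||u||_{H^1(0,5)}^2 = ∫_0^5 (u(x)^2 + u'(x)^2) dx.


||u||_{H^1}^2 = 2075/6

The H^1 norm (squared) on an interval (0, L) is
  ||u||_{H^1}^2 = ∫_0^L u(x)^2 dx + ∫_0^L u'(x)^2 dx.
Compute u'(x) = 2*x - 1.
Then u(x)^2 = x**4 - 2*x**3 - 5*x**2 + 6*x + 9 and u'(x)^2 = 4*x**2 - 4*x + 1.
Integrate each monomial from 0 to 5 using ∫_0^5 c·x^n dx = c·5^(n+1)/(n+1):
  ∫_0^5 u(x)^2 dx = ∫_0^5 (x^4 - 2*x^3 - 5*x^2 + 6*x + 9) dx. Term by term:
    ∫_0^5 x^4 dx = 625;  ∫_0^5 -2*x^3 dx = -625/2;  ∫_0^5 -5*x^2 dx = -625/3;
    ∫_0^5 6*x dx = 75;  ∫_0^5 9 dx = 45.
  Sum: 625 − 625/2 − 625/3 + 75 + 45 = 1345/6.
  ∫_0^5 u'(x)^2 dx = ∫_0^5 (4*x^2 - 4*x + 1) dx. Term by term:
    ∫_0^5 4*x^2 dx = 500/3;  ∫_0^5 -4*x dx = -50;  ∫_0^5 1 dx = 5.
  Sum: 500/3 − 50 + 5 = 365/3.
Adding: ||u||_{H^1}^2 = 1345/6 + 365/3 = 2075/6.


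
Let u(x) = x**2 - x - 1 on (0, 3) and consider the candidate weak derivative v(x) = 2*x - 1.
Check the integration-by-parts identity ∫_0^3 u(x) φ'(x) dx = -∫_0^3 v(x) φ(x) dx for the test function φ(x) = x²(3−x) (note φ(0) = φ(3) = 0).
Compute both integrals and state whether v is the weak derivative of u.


LHS = -351/20, RHS = -351/20. Yes, v = u' weakly.

u(x) = x**2 - x - 1, classical derivative u'(x) = 2*x - 1.
φ(x) = x²(3−x), so φ'(x) = 3*x*(2 - x).
Note φ(0) = φ(3) = 0, so the boundary term u·φ vanishes.
LHS = ∫_0^3 u(x) φ'(x) dx = ∫_0^3 (-3*x^4 + 9*x^3 - 3*x^2 - 6*x) dx. Term by term:
  ∫_0^3 -3*x^4 dx = -729/5;  ∫_0^3 9*x^3 dx = 729/4;  ∫_0^3 -3*x^2 dx = -27;
  ∫_0^3 -6*x dx = -27.
Sum: -729/5 + 729/4 − 27 − 27 = -351/20.
So LHS = -351/20.
∫_0^3 v(x) φ(x) dx = ∫_0^3 (-2*x^4 + 7*x^3 - 3*x^2) dx. Term by term:
  ∫_0^3 -2*x^4 dx = -486/5;  ∫_0^3 7*x^3 dx = 567/4;  ∫_0^3 -3*x^2 dx = -27.
Sum: -486/5 + 567/4 − 27 = 351/20.
So RHS = -∫_0^3 v(x) φ(x) dx = -351/20.
LHS = RHS, so the identity holds for this test φ.
Moreover u is smooth here and v(x) = u'(x) = 2*x - 1 pointwise, so the identity holds for every test function. Hence v is the weak derivative of u.


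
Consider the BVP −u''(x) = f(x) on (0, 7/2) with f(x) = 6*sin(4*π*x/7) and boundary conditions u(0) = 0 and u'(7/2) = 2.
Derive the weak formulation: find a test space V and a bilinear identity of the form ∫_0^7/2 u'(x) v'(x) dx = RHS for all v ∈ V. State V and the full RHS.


V = {v ∈ H^1(0, 7/2) : v(0) = 0} (test functions vanish at x = 0 where u is specified); weak form: ∫_0^7/2 u'v' dx = ∫_0^7/2 (6*sin(4*π*x/7)) v dx + 2·v(7/2) for all v ∈ V.

Multiply both sides by a test function v and integrate from 0 to 7/2:
  ∫_0^7/2 −u''(x) v(x) dx = ∫_0^7/2 f(x) v(x) dx.
Integrate the LHS by parts once:
  ∫_0^7/2 −u'' v dx = −[u'(x) v(x)]_0^7/2 + ∫_0^7/2 u'(x) v'(x) dx.
Thus ∫_0^7/2 u'(x) v'(x) dx = ∫_0^7/2 f(x) v(x) dx + [u'(x) v(x)]_0^7/2.
Choose V so that boundary terms are either known or forced to vanish.
Mixed BC: u(0) = 0 (Dirichlet) and u'(7/2) = 2 (Neumann). Define V = {v ∈ H^1(0, 7/2) : v(0) = 0}. Then [u' v]_0^7/2 = u'(7/2)·v(7/2) − u'(0)·0 = 2·v(7/2).
Weak formulation: find u (satisfying any essential BC) such that ∫_0^7/2 u'(x) v'(x) dx = ∫_0^7/2 f v dx + 2·v(7/2) for all v ∈ V (Dirichlet at 0 absorbed into V; Neumann datum at x = 7/2 contributes the boundary term).
Substituting f(x) = 6*sin(4*π*x/7), the right-hand side is ∫_0^7/2 (6*sin(4*π*x/7)) v dx + 2·v(7/2).


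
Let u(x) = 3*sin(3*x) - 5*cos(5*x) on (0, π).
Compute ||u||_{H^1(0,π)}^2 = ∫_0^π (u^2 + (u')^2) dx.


||u||_{H^1(0,π)}^2 = 370*π

u'(x) = 25*sin(5*x) + 9*cos(3*x).
Expand u² and (u')² and integrate term by term on (0, π), using: for integers n ≥ 1, ∫_0^π sin²(nx) dx = ∫_0^π cos²(nx) dx = π/2; for n ≠ n', ∫_0^π sin(nx)sin(n'x) dx = ∫_0^π cos(nx)cos(n'x) dx = 0; and by product-to-sum, ∫_0^π sin(nx)cos(n'x) dx = ½∫_0^π [sin((n+n')x) + sin((n−n')x)] dx, which is 0 when n+n' is even and 2n/(n²−n'²) when n+n' is odd (it need not vanish on (0, π)).
  u² squared terms: (-5)²·∫cos(5x)² dx = 25·π/2 = 25*π/2;  (3)²·∫sin(3x)² dx = 9·π/2 = 9*π/2.
  u² cross terms: 2·(-5)·(3)·∫cos(5x)·sin(3x) dx = -30·(0) = 0.
  So ∫_0^π u² dx = 25*π/2 + 9*π/2 + 0 = 17*π.
  (u')² squared terms: (9)²·∫cos(3x)² dx = 81·π/2 = 81*π/2;  (25)²·∫sin(5x)² dx = 625·π/2 = 625*π/2.
  (u')² cross terms: 2·(9)·(25)·∫cos(3x)·sin(5x) dx = 450·(0) = 0.
  So ∫_0^π (u')² dx = 81*π/2 + 625*π/2 + 0 = 353*π.
||u||_{H^1}^2 = (17*π) + (353*π) = 370*π.


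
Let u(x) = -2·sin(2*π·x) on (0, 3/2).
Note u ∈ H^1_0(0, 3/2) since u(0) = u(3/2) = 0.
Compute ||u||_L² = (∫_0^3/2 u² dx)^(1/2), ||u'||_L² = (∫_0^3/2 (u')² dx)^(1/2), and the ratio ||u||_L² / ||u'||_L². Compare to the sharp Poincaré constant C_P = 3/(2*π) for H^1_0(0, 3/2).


||u||_L² / ||u'||_L² = 1/(2*π) < C_P = 3/(2*π).

u(x) = -2·sin(2*π·x), so u'(x) = -4*π*cos(2*π*x).
Writing u(x) = A·sin(kπx/L) with A = -2 and k = 3, use ∫_0^L sin²(kπx/L) dx = L/2 and ∫_0^L cos²(kπx/L) dx = L/2.
u² = 4·sin²(2*π·x) and (u')² = 16*π^2·cos²(2*π·x), and each of sin², cos² integrates to L/2 = 3/4 over (0, 3/2).
∫_0^3/2 u² dx = 3, so ||u||_L² = sqrt(3).
∫_0^3/2 (u')² dx = 12*π^2, so ||u'||_L² = 2*sqrt(3)*π.
Ratio ||u||_L² / ||u'||_L² = 1/(2*π).
Sharp Poincaré constant on H^1_0(0, 3/2) is C_P = L/π = 3/(2*π), achieved by sin(2*π/3·x).
This is the k = 3 harmonic; the ratio L/(kπ) is strictly less than C_P = L/π, consistent with the sharp inequality ||u||_L² ≤ C_P ||u'||_L².


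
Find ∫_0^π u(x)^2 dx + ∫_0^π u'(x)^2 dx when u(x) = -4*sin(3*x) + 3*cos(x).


||u||_{H^1(0,π)}^2 = 89*π

u'(x) = -3*sin(x) - 12*cos(3*x).
Expand u² and (u')² and integrate term by term on (0, π), using: for integers n ≥ 1, ∫_0^π sin²(nx) dx = ∫_0^π cos²(nx) dx = π/2; for n ≠ n', ∫_0^π sin(nx)sin(n'x) dx = ∫_0^π cos(nx)cos(n'x) dx = 0; and by product-to-sum, ∫_0^π sin(nx)cos(n'x) dx = ½∫_0^π [sin((n+n')x) + sin((n−n')x)] dx, which is 0 when n+n' is even and 2n/(n²−n'²) when n+n' is odd (it need not vanish on (0, π)).
  u² squared terms: (-4)²·∫sin(3x)² dx = 16·π/2 = 8*π;  (3)²·∫cos(x)² dx = 9·π/2 = 9*π/2.
  u² cross terms: 2·(-4)·(3)·∫sin(3x)·cos(x) dx = -24·(0) = 0.
  So ∫_0^π u² dx = 8*π + 9*π/2 + 0 = 25*π/2.
  (u')² squared terms: (-12)²·∫cos(3x)² dx = 144·π/2 = 72*π;  (-3)²·∫sin(x)² dx = 9·π/2 = 9*π/2.
  (u')² cross terms: 2·(-12)·(-3)·∫cos(3x)·sin(x) dx = 72·(0) = 0.
  So ∫_0^π (u')² dx = 72*π + 9*π/2 + 0 = 153*π/2.
||u||_{H^1}^2 = (25*π/2) + (153*π/2) = 89*π.


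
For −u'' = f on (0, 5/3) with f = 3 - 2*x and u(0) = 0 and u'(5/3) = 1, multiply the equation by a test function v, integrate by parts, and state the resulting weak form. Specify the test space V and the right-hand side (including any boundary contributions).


V = {v ∈ H^1(0, 5/3) : v(0) = 0} (test functions vanish at x = 0 where u is specified); weak form: ∫_0^5/3 u'v' dx = ∫_0^5/3 (3 - 2*x) v dx + v(5/3) for all v ∈ V.

Multiply both sides by a test function v and integrate from 0 to 5/3:
  ∫_0^5/3 −u''(x) v(x) dx = ∫_0^5/3 f(x) v(x) dx.
Integrate the LHS by parts once:
  ∫_0^5/3 −u'' v dx = −[u'(x) v(x)]_0^5/3 + ∫_0^5/3 u'(x) v'(x) dx.
Thus ∫_0^5/3 u'(x) v'(x) dx = ∫_0^5/3 f(x) v(x) dx + [u'(x) v(x)]_0^5/3.
Choose V so that boundary terms are either known or forced to vanish.
Mixed BC: u(0) = 0 (Dirichlet) and u'(5/3) = 1 (Neumann). Define V = {v ∈ H^1(0, 5/3) : v(0) = 0}. Then [u' v]_0^5/3 = u'(5/3)·v(5/3) − u'(0)·0 = v(5/3).
Weak formulation: find u (satisfying any essential BC) such that ∫_0^5/3 u'(x) v'(x) dx = ∫_0^5/3 f v dx + v(5/3) for all v ∈ V (Dirichlet at 0 absorbed into V; Neumann datum at x = 5/3 contributes the boundary term).
Substituting f(x) = 3 - 2*x, the right-hand side is ∫_0^5/3 (3 - 2*x) v dx + v(5/3).


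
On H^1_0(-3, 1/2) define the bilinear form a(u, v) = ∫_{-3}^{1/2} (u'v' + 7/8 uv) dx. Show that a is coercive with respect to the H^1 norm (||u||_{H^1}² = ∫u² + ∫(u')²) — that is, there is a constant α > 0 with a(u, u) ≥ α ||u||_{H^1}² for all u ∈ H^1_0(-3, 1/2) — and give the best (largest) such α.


α = (32*π^2 + 343)/(8*(4*π^2 + 49))

Coercivity of a(·,·) on H^1_0(-3, 1/2) means a(u, u) ≥ α ||u||_{H^1}² for every u ∈ H^1_0.
The interval has length L = 7/2, and Poincaré/coercivity depend only on L. Here a(u, u) = ∫(u')² + (7/8)·∫u².
Here 0 < c = 7/8 < 1. The condition a(u,u) ≥ α||u||_{H^1}² reads (1−α)∫(u')² ≥ (α−c)∫u². Any admissible α is ≤ 1 (rapidly oscillating u have ∫u²/∫(u')² → 0), and α = 1 would force 0 ≥ (1−c)∫u², impossible since c < 1; so 1−α > 0. By the sharp Poincaré inequality on H^1_0 of an interval of length L, ∫(u')² ≥ (π/L)²∫u² with equality for the first sine mode sin(π(x−x₀)/L) (x₀ the left endpoint), so the inequality holds for all u iff (1−α)(π/L)² ≥ α − c, i.e. α ≤ ((π/L)² + c)/((π/L)² + 1) = (1 + c(L/π)²)/(1 + (L/π)²). With (π/L)² = 4*π^2/49 and c = 7/8, the largest admissible constant is α = ((π/L)² + c)/((π/L)² + 1).
Simplifying, α = (32*π^2 + 343)/(8*(4*π^2 + 49)).


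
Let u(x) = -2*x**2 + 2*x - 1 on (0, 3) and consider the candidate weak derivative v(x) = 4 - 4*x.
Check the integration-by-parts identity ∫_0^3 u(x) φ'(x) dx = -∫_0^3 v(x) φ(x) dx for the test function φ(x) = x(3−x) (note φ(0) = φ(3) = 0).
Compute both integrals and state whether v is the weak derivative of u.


LHS = 18, RHS = 9. No, v is not the weak derivative of u.

u(x) = -2*x**2 + 2*x - 1, classical derivative u'(x) = 2 - 4*x.
φ(x) = x(3−x), so φ'(x) = 3 - 2*x.
Note φ(0) = φ(3) = 0, so the boundary term u·φ vanishes.
LHS = ∫_0^3 u(x) φ'(x) dx = ∫_0^3 (4*x^3 - 10*x^2 + 8*x - 3) dx. Term by term:
  ∫_0^3 4*x^3 dx = 81;  ∫_0^3 -10*x^2 dx = -90;  ∫_0^3 8*x dx = 36;
  ∫_0^3 -3 dx = -9.
Sum: 81 − 90 + 36 − 9 = 18.
So LHS = 18.
∫_0^3 v(x) φ(x) dx = ∫_0^3 (4*x^3 - 16*x^2 + 12*x) dx. Term by term:
  ∫_0^3 4*x^3 dx = 81;  ∫_0^3 -16*x^2 dx = -144;  ∫_0^3 12*x dx = 54.
Sum: 81 − 144 + 54 = -9.
So RHS = -∫_0^3 v(x) φ(x) dx = 9.
LHS − RHS = 9 ≠ 0, so the identity fails.
(For a valid weak derivative the identity must hold for EVERY test function, in particular this one. The failure shows v is NOT the weak derivative of u.)
Correct weak derivative would be u'(x) = 2 - 4*x.


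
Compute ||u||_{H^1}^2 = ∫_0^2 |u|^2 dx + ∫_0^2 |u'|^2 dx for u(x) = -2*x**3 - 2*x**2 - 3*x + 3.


||u||_{H^1}^2 = 30168/35

The H^1 norm (squared) on an interval (0, L) is
  ||u||_{H^1}^2 = ∫_0^L u(x)^2 dx + ∫_0^L u'(x)^2 dx.
Compute u'(x) = -6*x**2 - 4*x - 3.
Then u(x)^2 = 4*x**6 + 8*x**5 + 16*x**4 - 3*x**2 - 18*x + 9 and u'(x)^2 = 36*x**4 + 48*x**3 + 52*x**2 + 24*x + 9.
Integrate each monomial from 0 to 2 using ∫_0^2 c·x^n dx = c·2^(n+1)/(n+1):
  ∫_0^2 u(x)^2 dx = ∫_0^2 (4*x^6 + 8*x^5 + 16*x^4 - 3*x^2 - 18*x + 9) dx. Term by term:
    ∫_0^2 4*x^6 dx = 512/7;  ∫_0^2 8*x^5 dx = 256/3;  ∫_0^2 16*x^4 dx = 512/5;
    ∫_0^2 -3*x^2 dx = -8;  ∫_0^2 -18*x dx = -36;  ∫_0^2 9 dx = 18.
  Sum: 512/7 + 256/3 + 512/5 − 8 − 36 + 18 = 24662/105.
  ∫_0^2 u'(x)^2 dx = ∫_0^2 (36*x^4 + 48*x^3 + 52*x^2 + 24*x + 9) dx. Term by term:
    ∫_0^2 36*x^4 dx = 1152/5;  ∫_0^2 48*x^3 dx = 192;  ∫_0^2 52*x^2 dx = 416/3;
    ∫_0^2 24*x dx = 48;  ∫_0^2 9 dx = 18.
  Sum: 1152/5 + 192 + 416/3 + 48 + 18 = 9406/15.
Adding: ||u||_{H^1}^2 = 24662/105 + 9406/15 = 30168/35.


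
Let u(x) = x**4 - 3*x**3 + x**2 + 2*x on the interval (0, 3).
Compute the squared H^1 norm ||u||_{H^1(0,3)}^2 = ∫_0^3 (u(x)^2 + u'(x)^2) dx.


||u||_{H^1}^2 = 50739/140

The H^1 norm (squared) on an interval (0, L) is
  ||u||_{H^1}^2 = ∫_0^L u(x)^2 dx + ∫_0^L u'(x)^2 dx.
Compute u'(x) = 4*x**3 - 9*x**2 + 2*x + 2.
Then u(x)^2 = x**8 - 6*x**7 + 11*x**6 - 2*x**5 - 11*x**4 + 4*x**3 + 4*x**2 and u'(x)^2 = 16*x**6 - 72*x**5 + 97*x**4 - 20*x**3 - 32*x**2 + 8*x + 4.
Integrate each monomial from 0 to 3 using ∫_0^3 c·x^n dx = c·3^(n+1)/(n+1):
  ∫_0^3 u(x)^2 dx = ∫_0^3 (x^8 - 6*x^7 + 11*x^6 - 2*x^5 - 11*x^4 + 4*x^3 + 4*x^2) dx. Term by term:
    ∫_0^3 x^8 dx = 2187;  ∫_0^3 -6*x^7 dx = -19683/4;  ∫_0^3 11*x^6 dx = 24057/7;
    ∫_0^3 -2*x^5 dx = -243;  ∫_0^3 -11*x^4 dx = -2673/5;  ∫_0^3 4*x^3 dx = 81;
    ∫_0^3 4*x^2 dx = 36.
  Sum: 2187 − 19683/4 + 24057/7 − 243 − 2673/5 + 81 + 36 = 5931/140.
  ∫_0^3 u'(x)^2 dx = ∫_0^3 (16*x^6 - 72*x^5 + 97*x^4 - 20*x^3 - 32*x^2 + 8*x + 4) dx. Term by term:
    ∫_0^3 16*x^6 dx = 34992/7;  ∫_0^3 -72*x^5 dx = -8748;  ∫_0^3 97*x^4 dx = 23571/5;
    ∫_0^3 -20*x^3 dx = -405;  ∫_0^3 -32*x^2 dx = -288;  ∫_0^3 8*x dx = 36;
    ∫_0^3 4 dx = 12.
  Sum: 34992/7 − 8748 + 23571/5 − 405 − 288 + 36 + 12 = 11202/35.
Adding: ||u||_{H^1}^2 = 5931/140 + 11202/35 = 50739/140.


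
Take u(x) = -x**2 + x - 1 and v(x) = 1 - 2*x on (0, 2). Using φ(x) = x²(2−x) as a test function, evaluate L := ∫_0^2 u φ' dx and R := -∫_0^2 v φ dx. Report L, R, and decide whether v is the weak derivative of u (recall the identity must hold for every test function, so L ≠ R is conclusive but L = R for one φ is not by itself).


LHS = 28/15, RHS = 28/15. Yes, v = u' weakly.

u(x) = -x**2 + x - 1, classical derivative u'(x) = 1 - 2*x.
φ(x) = x²(2−x), so φ'(x) = x*(4 - 3*x).
Note φ(0) = φ(2) = 0, so the boundary term u·φ vanishes.
LHS = ∫_0^2 u(x) φ'(x) dx = ∫_0^2 (3*x^4 - 7*x^3 + 7*x^2 - 4*x) dx. Term by term:
  ∫_0^2 3*x^4 dx = 96/5;  ∫_0^2 -7*x^3 dx = -28;  ∫_0^2 7*x^2 dx = 56/3;
  ∫_0^2 -4*x dx = -8.
Sum: 96/5 − 28 + 56/3 − 8 = 28/15.
So LHS = 28/15.
∫_0^2 v(x) φ(x) dx = ∫_0^2 (2*x^4 - 5*x^3 + 2*x^2) dx. Term by term:
  ∫_0^2 2*x^4 dx = 64/5;  ∫_0^2 -5*x^3 dx = -20;  ∫_0^2 2*x^2 dx = 16/3.
Sum: 64/5 − 20 + 16/3 = -28/15.
So RHS = -∫_0^2 v(x) φ(x) dx = 28/15.
LHS = RHS, so the identity holds for this test φ.
Moreover u is smooth here and v(x) = u'(x) = 1 - 2*x pointwise, so the identity holds for every test function. Hence v is the weak derivative of u.


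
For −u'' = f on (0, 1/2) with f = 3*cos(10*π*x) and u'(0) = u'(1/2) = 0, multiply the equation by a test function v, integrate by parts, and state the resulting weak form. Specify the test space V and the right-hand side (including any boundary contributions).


V = H^1(0, 1/2) (no boundary constraint on v; u is determined up to an additive constant); weak form: ∫_0^1/2 u'v' dx = ∫_0^1/2 (3*cos(10*π*x)) v dx for all v ∈ V.

Multiply both sides by a test function v and integrate from 0 to 1/2:
  ∫_0^1/2 −u''(x) v(x) dx = ∫_0^1/2 f(x) v(x) dx.
Integrate the LHS by parts once:
  ∫_0^1/2 −u'' v dx = −[u'(x) v(x)]_0^1/2 + ∫_0^1/2 u'(x) v'(x) dx.
Thus ∫_0^1/2 u'(x) v'(x) dx = ∫_0^1/2 f(x) v(x) dx + [u'(x) v(x)]_0^1/2.
Choose V so that boundary terms are either known or forced to vanish.
u has homogeneous Neumann: u'(0) = u'(1/2) = 0. So [u' v]_0^1/2 = 0·v(1/2) − 0·v(0) = 0 for any v; take V = H^1(0, 1/2).
Weak formulation: find u (satisfying any essential BC) such that ∫_0^1/2 u'(x) v'(x) dx = ∫_0^1/2 f v dx for all v ∈ V (homogeneous Neumann, so boundary terms vanish).
Substituting f(x) = 3*cos(10*π*x), the right-hand side is ∫_0^1/2 (3*cos(10*π*x)) v dx.
Compatibility check (pure Neumann): taking v ≡ 1 ∈ V gives 0 = ∫_0^1/2 f dx + (0) − (0), i.e. ∫_0^1/2 f dx must equal u'(0) − u'(1/2) = 0. Indeed ∫_0^1/2 (3*cos(10*π*x)) dx = 0, so the data are compatible. The solution is then unique only up to an additive constant (fix it e.g. by requiring ∫_0^1/2 u dx = 0).


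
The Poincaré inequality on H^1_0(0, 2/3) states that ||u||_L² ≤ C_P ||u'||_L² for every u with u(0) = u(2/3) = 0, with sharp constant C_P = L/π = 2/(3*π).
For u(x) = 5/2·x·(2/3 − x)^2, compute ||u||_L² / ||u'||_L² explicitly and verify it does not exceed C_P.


||u||_L² / ||u'||_L² = sqrt(14)/21 < C_P = 2/(3*π).

u(x) = 5/2·x·(2/3 − x)^2, so u'(x) = 15*x^2/2 - 20*x/3 + 10/9.
u(x) = 5/2·x·(2/3 − x)^2 vanishes at x = 0 and x = 2/3, so u ∈ H^1_0(0, 2/3). Differentiate via the product rule and integrate the resulting polynomials term by term.
  ∫_0^2/3 u² dx = ∫_0^2/3 (25*x^6/4 - 50*x^5/3 + 50*x^4/3 - 200*x^3/27 + 100*x^2/81) dx. Term by term:
    ∫_0^2/3 25*x^6/4 dx = 800/15309;  ∫_0^2/3 -50*x^5/3 dx = -1600/6561;  ∫_0^2/3 50*x^4/3 dx = 320/729;
    ∫_0^2/3 -200*x^3/27 dx = -800/2187;  ∫_0^2/3 100*x^2/81 dx = 800/6561.
  Sum: 800/15309 − 1600/6561 + 320/729 − 800/2187 + 800/6561 = 160/45927.
  ∫_0^2/3 (u')² dx = ∫_0^2/3 (225*x^4/4 - 100*x^3 + 550*x^2/9 - 400*x/27 + 100/81) dx. Term by term:
    ∫_0^2/3 225*x^4/4 dx = 40/27;  ∫_0^2/3 -100*x^3 dx = -400/81;  ∫_0^2/3 550*x^2/9 dx = 4400/729;
    ∫_0^2/3 -400*x/27 dx = -800/243;  ∫_0^2/3 100/81 dx = 200/243.
  Sum: 40/27 − 400/81 + 4400/729 − 800/243 + 200/243 = 80/729.
∫_0^2/3 u² dx = 160/45927, so ||u||_L² = 4*sqrt(70)/567.
∫_0^2/3 (u')² dx = 80/729, so ||u'||_L² = 4*sqrt(5)/27.
Ratio ||u||_L² / ||u'||_L² = sqrt(14)/21.
Sharp Poincaré constant on H^1_0(0, 2/3) is C_P = L/π = 2/(3*π), achieved by sin(3*π/2·x).
A polynomial bump cannot attain the sharp Poincaré constant (only the first sine eigenfunction does), so the ratio is strictly less than C_P, consistent with ||u||_L² ≤ C_P ||u'||_L².


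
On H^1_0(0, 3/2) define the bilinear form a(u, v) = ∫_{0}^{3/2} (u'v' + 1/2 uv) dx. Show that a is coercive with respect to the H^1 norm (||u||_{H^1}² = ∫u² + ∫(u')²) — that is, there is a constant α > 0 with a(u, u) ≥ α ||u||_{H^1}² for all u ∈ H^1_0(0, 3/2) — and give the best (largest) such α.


α = (9 + 8*π^2)/(2*(9 + 4*π^2))

Coercivity of a(·,·) on H^1_0(0, 3/2) means a(u, u) ≥ α ||u||_{H^1}² for every u ∈ H^1_0.
The interval has length L = 3/2, and Poincaré/coercivity depend only on L. Here a(u, u) = ∫(u')² + (1/2)·∫u².
Here 0 < c = 1/2 < 1. The condition a(u,u) ≥ α||u||_{H^1}² reads (1−α)∫(u')² ≥ (α−c)∫u². Any admissible α is ≤ 1 (rapidly oscillating u have ∫u²/∫(u')² → 0), and α = 1 would force 0 ≥ (1−c)∫u², impossible since c < 1; so 1−α > 0. By the sharp Poincaré inequality on H^1_0 of an interval of length L, ∫(u')² ≥ (π/L)²∫u² with equality for the first sine mode sin(π(x−x₀)/L) (x₀ the left endpoint), so the inequality holds for all u iff (1−α)(π/L)² ≥ α − c, i.e. α ≤ ((π/L)² + c)/((π/L)² + 1) = (1 + c(L/π)²)/(1 + (L/π)²). With (π/L)² = 4*π^2/9 and c = 1/2, the largest admissible constant is α = ((π/L)² + c)/((π/L)² + 1).
Simplifying, α = (9 + 8*π^2)/(2*(9 + 4*π^2)).


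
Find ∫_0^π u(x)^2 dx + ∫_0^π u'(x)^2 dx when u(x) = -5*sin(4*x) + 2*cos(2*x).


||u||_{H^1(0,π)}^2 = 445*π/2

u'(x) = -4*sin(2*x) - 20*cos(4*x).
Expand u² and (u')² and integrate term by term on (0, π), using: for integers n ≥ 1, ∫_0^π sin²(nx) dx = ∫_0^π cos²(nx) dx = π/2; for n ≠ n', ∫_0^π sin(nx)sin(n'x) dx = ∫_0^π cos(nx)cos(n'x) dx = 0; and by product-to-sum, ∫_0^π sin(nx)cos(n'x) dx = ½∫_0^π [sin((n+n')x) + sin((n−n')x)] dx, which is 0 when n+n' is even and 2n/(n²−n'²) when n+n' is odd (it need not vanish on (0, π)).
  u² squared terms: (-5)²·∫sin(4x)² dx = 25·π/2 = 25*π/2;  (2)²·∫cos(2x)² dx = 4·π/2 = 2*π.
  u² cross terms: 2·(-5)·(2)·∫sin(4x)·cos(2x) dx = -20·(0) = 0.
  So ∫_0^π u² dx = 25*π/2 + 2*π + 0 = 29*π/2.
  (u')² squared terms: (-20)²·∫cos(4x)² dx = 400·π/2 = 200*π;  (-4)²·∫sin(2x)² dx = 16·π/2 = 8*π.
  (u')² cross terms: 2·(-20)·(-4)·∫cos(4x)·sin(2x) dx = 160·(0) = 0.
  So ∫_0^π (u')² dx = 200*π + 8*π + 0 = 208*π.
||u||_{H^1}^2 = (29*π/2) + (208*π) = 445*π/2.


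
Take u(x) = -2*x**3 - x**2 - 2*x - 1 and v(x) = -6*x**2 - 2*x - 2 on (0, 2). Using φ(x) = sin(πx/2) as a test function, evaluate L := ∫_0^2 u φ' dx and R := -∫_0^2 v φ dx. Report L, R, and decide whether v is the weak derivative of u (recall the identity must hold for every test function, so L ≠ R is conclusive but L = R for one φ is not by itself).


LHS = -192/π^3 + 64/π, RHS = -192/π^3 + 64/π. Yes, v = u' weakly.

u(x) = -2*x**3 - x**2 - 2*x - 1, classical derivative u'(x) = -6*x**2 - 2*x - 2.
φ(x) = sin(πx/2), so φ'(x) = π*cos(π*x/2)/2.
Note φ(0) = φ(2) = 0, so the boundary term u·φ vanishes.
LHS = ∫_0^2 u(x) φ'(x) dx = ∫_0^2 (-π*x^3*cos(π*x/2) - π*x^2*cos(π*x/2)/2 - π*x*cos(π*x/2) - π*cos(π*x/2)/2) dx. Term by term:
  ∫_0^2 -π*cos(π*x/2)/2 dx = 0;  ∫_0^2 -π*x*cos(π*x/2) dx = 8/π;  ∫_0^2 -π*x^3*cos(π*x/2) dx = -192/π^3 + 48/π;
  ∫_0^2 -π*x^2*cos(π*x/2)/2 dx = 8/π.
Sum: 0 + 8/π + -192/π^3 + 48/π + 8/π = -192/π^3 + 64/π.
So LHS = -192/π^3 + 64/π.
∫_0^2 v(x) φ(x) dx = ∫_0^2 (-6*x^2*sin(π*x/2) - 2*x*sin(π*x/2) - 2*sin(π*x/2)) dx. Term by term:
  ∫_0^2 -2*sin(π*x/2) dx = -8/π;  ∫_0^2 -6*x^2*sin(π*x/2) dx = -48/π + 192/π^3;  ∫_0^2 -2*x*sin(π*x/2) dx = -8/π.
Sum: -8/π + -48/π + 192/π^3 − 8/π = -64/π + 192/π^3.
So RHS = -∫_0^2 v(x) φ(x) dx = -192/π^3 + 64/π.
LHS = RHS, so the identity holds for this test φ.
Moreover u is smooth here and v(x) = u'(x) = -6*x**2 - 2*x - 2 pointwise, so the identity holds for every test function. Hence v is the weak derivative of u.
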